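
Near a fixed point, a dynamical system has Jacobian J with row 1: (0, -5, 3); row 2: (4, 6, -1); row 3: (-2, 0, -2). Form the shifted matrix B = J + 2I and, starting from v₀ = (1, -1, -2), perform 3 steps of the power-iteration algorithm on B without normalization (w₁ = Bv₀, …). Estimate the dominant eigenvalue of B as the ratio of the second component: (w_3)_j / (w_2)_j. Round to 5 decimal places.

B = J + 2I has rows (2, -5, 3); (4, 8, -1); (-2, 0, 0)
w1 = Bv₀ = (2·1 + (-5)·(-1) + 3·(-2); 4·1 + 8·(-1) + (-1)·(-2); (-2)·1 + 0·(-1) + 0·(-2)) = (1, -2, -2)
w2 = Bw1 = (2·1 + (-5)·(-2) + 3·(-2); 4·1 + 8·(-2) + (-1)·(-2); (-2)·1 + 0·(-2) + 0·(-2)) = (6, -10, -2)
w3 = Bw2 = (56, -54, -12)
Ratio: -54/-10 = 5.40000

5.40000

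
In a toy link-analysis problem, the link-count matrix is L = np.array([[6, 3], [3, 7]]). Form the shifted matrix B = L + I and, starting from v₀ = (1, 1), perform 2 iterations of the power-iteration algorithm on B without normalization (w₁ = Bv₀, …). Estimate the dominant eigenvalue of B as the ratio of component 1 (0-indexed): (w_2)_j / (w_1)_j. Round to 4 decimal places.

B = L + I has rows (7, 3); (3, 8)
w1 = Bv₀ = (7·1 + 3·1; 3·1 + 8·1) = (10, 11)
w2 = Bw1 = (7·10 + 3·11; 3·10 + 8·11) = (103, 118)
Ratio: 118/11 = 10.7273

μ ≈ 10.7273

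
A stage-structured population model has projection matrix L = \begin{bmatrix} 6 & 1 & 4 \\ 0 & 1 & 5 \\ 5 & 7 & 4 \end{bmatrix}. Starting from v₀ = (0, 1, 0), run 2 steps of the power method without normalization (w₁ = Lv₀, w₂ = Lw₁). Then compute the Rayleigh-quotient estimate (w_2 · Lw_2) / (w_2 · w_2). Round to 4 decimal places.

w1 = Lv₀ = (6·0 + 1·1 + 4·0; 0·0 + 1·1 + 5·0; 5·0 + 7·1 + 4·0) = (1, 1, 7)
w2 = Lw1 = (6·1 + 1·1 + 4·7; 0·1 + 1·1 + 5·7; 5·1 + 7·1 + 4·7) = (35, 36, 40)
Lw2 = (406, 236, 587)
w2·Lw2 = 35·406 + 36·236 + 40·587 = 46186; w2·w2 = 35·35 + 36·36 + 40·40 = 4121
λ ≈ 46186/4121 = 11.2075

11.2075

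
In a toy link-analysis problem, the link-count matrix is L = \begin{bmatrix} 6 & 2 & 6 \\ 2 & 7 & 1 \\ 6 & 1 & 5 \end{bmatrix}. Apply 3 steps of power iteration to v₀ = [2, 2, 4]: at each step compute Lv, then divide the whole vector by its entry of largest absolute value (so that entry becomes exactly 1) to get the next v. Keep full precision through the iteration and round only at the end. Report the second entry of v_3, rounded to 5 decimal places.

Lv0 = (40.000000, 22.000000, 34.000000); divide by 40.000000 → v1 = (1.000000, 0.550000, 0.850000)
Lv1 = (12.200000, 6.700000, 10.800000); divide by 12.200000 → v2 = (1.000000, 0.549180, 0.885246)
Lv2 = (12.409836, 6.729508, 10.975410); divide by 12.409836 → v3 = (1.000000, 0.542272, 0.884412)
Requested entry of v3: 3284/6056 = 0.54227

0.54227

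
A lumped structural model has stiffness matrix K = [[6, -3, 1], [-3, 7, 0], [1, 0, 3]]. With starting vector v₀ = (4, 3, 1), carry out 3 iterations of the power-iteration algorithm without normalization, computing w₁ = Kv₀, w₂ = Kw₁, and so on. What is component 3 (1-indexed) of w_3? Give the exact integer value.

w1 = Kv₀ = (16, 9, 7)
w2 = Kw1 = (76, 15, 37)
w3 = Kw2 = (448, -123, 187)
The requested component of w3 is 187.

187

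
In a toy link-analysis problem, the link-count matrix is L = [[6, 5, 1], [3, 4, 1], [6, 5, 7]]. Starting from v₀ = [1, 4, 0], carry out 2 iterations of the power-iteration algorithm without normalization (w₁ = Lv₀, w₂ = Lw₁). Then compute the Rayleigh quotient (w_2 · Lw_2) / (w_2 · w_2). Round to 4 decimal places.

12.1655

w1 = Lv₀ = (6·1 + 5·4 + 1·0; 3·1 + 4·4 + 1·0; 6·1 + 5·4 + 7·0) = (26, 19, 26)
w2 = Lw1 = (6·26 + 5·19 + 1·26; 3·26 + 4·19 + 1·26; 6·26 + 5·19 + 7·26) = (277, 180, 433)
Lw2 = (2995, 1984, 5593)
w2·Lw2 = 277·2995 + 180·1984 + 433·5593 = 3608504; w2·w2 = 277·277 + 180·180 + 433·433 = 296618
λ ≈ 3608504/296618 = 12.1655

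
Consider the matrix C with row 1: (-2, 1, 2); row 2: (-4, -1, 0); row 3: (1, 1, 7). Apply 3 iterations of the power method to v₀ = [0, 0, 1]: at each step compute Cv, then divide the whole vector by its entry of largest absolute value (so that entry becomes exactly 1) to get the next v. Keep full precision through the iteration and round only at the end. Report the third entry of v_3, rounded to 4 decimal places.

Cv0 = (2.00000, 0.00000, 7.00000); divide by 7.00000 → v1 = (0.28571, 0.00000, 1.00000)
Cv1 = (1.42857, -1.14286, 7.28571); divide by 7.28571 → v2 = (0.19608, -0.15686, 1.00000)
Cv2 = (1.45098, -0.62745, 7.03922); divide by 7.03922 → v3 = (0.20613, -0.08914, 1.00000)
Requested entry of v3: 359/359 = 1.0000

1.0000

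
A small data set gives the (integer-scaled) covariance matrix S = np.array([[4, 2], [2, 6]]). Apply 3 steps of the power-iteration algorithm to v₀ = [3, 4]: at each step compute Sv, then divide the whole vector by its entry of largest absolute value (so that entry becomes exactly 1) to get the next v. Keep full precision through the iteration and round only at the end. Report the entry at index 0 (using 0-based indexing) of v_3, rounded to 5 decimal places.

0.62500

Sv0 = (20.000000, 30.000000); divide by 30.000000 → v1 = (0.666667, 1.000000)
Sv1 = (4.666667, 7.333333); divide by 7.333333 → v2 = (0.636364, 1.000000)
Sv2 = (4.545455, 7.272727); divide by 7.272727 → v3 = (0.625000, 1.000000)
Requested entry of v3: 1000/1600 = 0.62500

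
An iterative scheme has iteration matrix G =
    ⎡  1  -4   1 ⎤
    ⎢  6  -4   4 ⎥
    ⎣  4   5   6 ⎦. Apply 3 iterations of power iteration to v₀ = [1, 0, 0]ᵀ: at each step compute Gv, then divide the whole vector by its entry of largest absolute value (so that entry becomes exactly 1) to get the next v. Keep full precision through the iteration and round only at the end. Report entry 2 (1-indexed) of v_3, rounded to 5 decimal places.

0.48092

Gv0 = (1.000000, 6.000000, 4.000000); divide by 6.000000 → v1 = (0.166667, 1.000000, 0.666667)
Gv1 = (-3.166667, -0.333333, 9.666667); divide by 9.666667 → v2 = (-0.327586, -0.034483, 1.000000)
Gv2 = (0.810345, 2.172414, 4.517241); divide by 4.517241 → v3 = (0.179389, 0.480916, 1.000000)
Requested entry of v3: 126/262 = 0.48092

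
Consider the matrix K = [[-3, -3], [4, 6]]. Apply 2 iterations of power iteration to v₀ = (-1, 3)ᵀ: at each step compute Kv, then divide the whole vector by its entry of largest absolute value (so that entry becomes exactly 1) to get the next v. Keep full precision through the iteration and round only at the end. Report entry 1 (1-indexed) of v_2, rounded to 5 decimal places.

Kv0 = (-6.000000, 14.000000); divide by 14.000000 → v1 = (-0.428571, 1.000000)
Kv1 = (-1.714286, 4.285714); divide by 4.285714 → v2 = (-0.400000, 1.000000)
Requested entry of v2: -24/60 = -0.40000

-0.40000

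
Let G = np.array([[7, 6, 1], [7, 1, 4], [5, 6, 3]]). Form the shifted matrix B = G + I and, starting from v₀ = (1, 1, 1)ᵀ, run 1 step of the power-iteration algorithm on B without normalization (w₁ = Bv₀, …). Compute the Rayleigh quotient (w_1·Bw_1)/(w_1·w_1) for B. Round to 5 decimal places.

μ ≈ 14.33441

B = G + I has rows (8, 6, 1); (7, 2, 4); (5, 6, 4)
w1 = Bv₀ = (8·1 + 6·1 + 1·1; 7·1 + 2·1 + 4·1; 5·1 + 6·1 + 4·1) = (15, 13, 15)
Bw1 = (213, 191, 213)
w1·Bw1 = 8873; w1·w1 = 619; μ ≈ 8873/619 = 14.33441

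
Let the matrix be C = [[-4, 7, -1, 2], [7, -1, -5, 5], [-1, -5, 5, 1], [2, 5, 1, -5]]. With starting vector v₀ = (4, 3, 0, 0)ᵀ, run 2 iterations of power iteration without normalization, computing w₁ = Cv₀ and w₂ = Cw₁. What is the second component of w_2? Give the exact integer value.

220

w1 = Cv₀ = ((-4)·4 + 7·3 + (-1)·0 + 2·0; 7·4 + (-1)·3 + (-5)·0 + 5·0; (-1)·4 + (-5)·3 + 5·0 + 1·0; 2·4 + 5·3 + 1·0 + (-5)·0) = (5, 25, -19, 23)
w2 = Cw1 = ((-4)·5 + 7·25 + (-1)·(-19) + 2·23; 7·5 + (-1)·25 + (-5)·(-19) + 5·23; (-1)·5 + (-5)·25 + 5·(-19) + 1·23; 2·5 + 5·25 + 1·(-19) + (-5)·23) = (220, 220, -202, 1)
The requested component of w2 is 220.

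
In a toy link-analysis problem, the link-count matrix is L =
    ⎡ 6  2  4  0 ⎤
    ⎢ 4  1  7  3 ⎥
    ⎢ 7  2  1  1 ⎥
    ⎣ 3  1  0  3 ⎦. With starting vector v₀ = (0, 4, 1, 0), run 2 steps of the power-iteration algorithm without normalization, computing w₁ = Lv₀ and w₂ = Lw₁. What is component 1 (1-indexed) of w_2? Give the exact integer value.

w1 = Lv₀ = (6·0 + 2·4 + 4·1 + 0·0; 4·0 + 1·4 + 7·1 + 3·0; 7·0 + 2·4 + 1·1 + 1·0; 3·0 + 1·4 + 0·1 + 3·0) = (12, 11, 9, 4)
w2 = Lw1 = (6·12 + 2·11 + 4·9 + 0·4; 4·12 + 1·11 + 7·9 + 3·4; 7·12 + 2·11 + 1·9 + 1·4; 3·12 + 1·11 + 0·9 + 3·4) = (130, 134, 119, 59)
The requested component of w2 is 130.

130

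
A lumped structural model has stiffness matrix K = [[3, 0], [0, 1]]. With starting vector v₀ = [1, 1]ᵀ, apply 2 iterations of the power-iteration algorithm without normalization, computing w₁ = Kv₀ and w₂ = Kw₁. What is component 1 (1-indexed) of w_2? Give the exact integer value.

w1 = Kv₀ = (3·1 + 0·1; 0·1 + 1·1) = (3, 1)
w2 = Kw1 = (3·3 + 0·1; 0·3 + 1·1) = (9, 1)
The requested component of w2 is 9.

9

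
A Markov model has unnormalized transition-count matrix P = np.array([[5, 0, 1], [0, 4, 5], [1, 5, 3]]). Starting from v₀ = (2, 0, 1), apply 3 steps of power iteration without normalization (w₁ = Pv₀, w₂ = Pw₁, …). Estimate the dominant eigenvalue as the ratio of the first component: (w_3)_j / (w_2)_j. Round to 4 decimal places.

λ ≈ 5.8500

w1 = Pv₀ = (5·2 + 0·0 + 1·1; 0·2 + 4·0 + 5·1; 1·2 + 5·0 + 3·1) = (11, 5, 5)
w2 = Pw1 = (5·11 + 0·5 + 1·5; 0·11 + 4·5 + 5·5; 1·11 + 5·5 + 3·5) = (60, 45, 51)
w3 = Pw2 = (351, 435, 438)
Ratio at component: 351 / 60 = 5.8500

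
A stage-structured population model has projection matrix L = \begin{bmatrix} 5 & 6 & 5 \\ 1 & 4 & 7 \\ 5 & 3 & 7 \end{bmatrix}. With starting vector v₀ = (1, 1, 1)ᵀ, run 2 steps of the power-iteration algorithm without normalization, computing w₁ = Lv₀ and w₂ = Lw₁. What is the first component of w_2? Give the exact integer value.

227

w1 = Lv₀ = (5·1 + 6·1 + 5·1; 1·1 + 4·1 + 7·1; 5·1 + 3·1 + 7·1) = (16, 12, 15)
w2 = Lw1 = (5·16 + 6·12 + 5·15; 1·16 + 4·12 + 7·15; 5·16 + 3·12 + 7·15) = (227, 169, 221)
The requested component of w2 is 227.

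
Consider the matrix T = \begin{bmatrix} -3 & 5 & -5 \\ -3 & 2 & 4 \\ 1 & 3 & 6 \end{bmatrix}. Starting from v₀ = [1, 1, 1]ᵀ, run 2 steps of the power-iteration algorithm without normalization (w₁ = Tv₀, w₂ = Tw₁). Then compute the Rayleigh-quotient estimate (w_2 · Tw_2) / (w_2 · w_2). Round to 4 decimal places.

w1 = Tv₀ = ((-3)·1 + 5·1 + (-5)·1; (-3)·1 + 2·1 + 4·1; 1·1 + 3·1 + 6·1) = (-3, 3, 10)
w2 = Tw1 = ((-3)·(-3) + 5·3 + (-5)·10; (-3)·(-3) + 2·3 + 4·10; 1·(-3) + 3·3 + 6·10) = (-26, 55, 66)
Tw2 = (23, 452, 535)
w2·Tw2 = (-26)·23 + 55·452 + 66·535 = 59572; w2·w2 = (-26)·(-26) + 55·55 + 66·66 = 8057
λ ≈ 59572/8057 = 7.3938

7.3938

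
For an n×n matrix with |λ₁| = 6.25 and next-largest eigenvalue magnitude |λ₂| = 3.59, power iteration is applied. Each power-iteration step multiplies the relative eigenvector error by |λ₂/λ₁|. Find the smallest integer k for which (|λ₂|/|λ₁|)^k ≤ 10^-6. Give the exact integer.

|λ₂/λ₁| = 3.59/6.25 = 0.57440
Need k ≥ ln(10^-6) / ln(0.57440) = -13.8155 / -0.5544 ≈ 24.918
Smallest integer k satisfying the bound: 25

25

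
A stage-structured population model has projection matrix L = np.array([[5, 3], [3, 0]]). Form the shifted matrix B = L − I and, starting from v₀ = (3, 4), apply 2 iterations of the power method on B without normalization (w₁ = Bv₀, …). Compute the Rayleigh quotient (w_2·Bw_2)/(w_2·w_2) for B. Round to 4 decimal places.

μ ≈ 5.3193

B = L − I has rows (4, 3); (3, -1)
w1 = Bv₀ = (24, 5)
w2 = Bw1 = (111, 67)
Bw2 = (645, 266)
w2·Bw2 = 89417; w2·w2 = 16810; μ ≈ 89417/16810 = 5.3193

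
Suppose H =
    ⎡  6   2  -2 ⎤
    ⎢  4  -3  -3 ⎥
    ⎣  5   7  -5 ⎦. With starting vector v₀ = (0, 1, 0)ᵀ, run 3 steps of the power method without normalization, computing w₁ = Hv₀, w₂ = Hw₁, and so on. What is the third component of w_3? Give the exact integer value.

162

w1 = Hv₀ = (6·0 + 2·1 + (-2)·0; 4·0 + (-3)·1 + (-3)·0; 5·0 + 7·1 + (-5)·0) = (2, -3, 7)
w2 = Hw1 = (6·2 + 2·(-3) + (-2)·7; 4·2 + (-3)·(-3) + (-3)·7; 5·2 + 7·(-3) + (-5)·7) = (-8, -4, -46)
w3 = Hw2 = (36, 118, 162)
The requested component of w3 is 162.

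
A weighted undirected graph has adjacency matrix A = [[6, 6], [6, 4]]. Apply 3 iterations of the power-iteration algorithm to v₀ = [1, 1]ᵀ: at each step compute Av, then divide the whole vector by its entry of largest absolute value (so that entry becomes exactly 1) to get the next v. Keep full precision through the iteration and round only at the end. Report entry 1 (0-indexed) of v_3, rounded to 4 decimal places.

0.8470

Av0 = (12.00000, 10.00000); divide by 12.00000 → v1 = (1.00000, 0.83333)
Av1 = (11.00000, 9.33333); divide by 11.00000 → v2 = (1.00000, 0.84848)
Av2 = (11.09091, 9.39394); divide by 11.09091 → v3 = (1.00000, 0.84699)
Requested entry of v3: 1240/1464 = 0.8470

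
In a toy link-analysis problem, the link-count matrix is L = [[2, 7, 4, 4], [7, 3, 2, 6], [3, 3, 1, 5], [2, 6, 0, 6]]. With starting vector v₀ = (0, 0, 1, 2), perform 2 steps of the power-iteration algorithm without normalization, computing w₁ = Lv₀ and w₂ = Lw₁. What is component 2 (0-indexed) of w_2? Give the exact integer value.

149

w1 = Lv₀ = (2·0 + 7·0 + 4·1 + 4·2; 7·0 + 3·0 + 2·1 + 6·2; 3·0 + 3·0 + 1·1 + 5·2; 2·0 + 6·0 + 0·1 + 6·2) = (12, 14, 11, 12)
w2 = Lw1 = (2·12 + 7·14 + 4·11 + 4·12; 7·12 + 3·14 + 2·11 + 6·12; 3·12 + 3·14 + 1·11 + 5·12; 2·12 + 6·14 + 0·11 + 6·12) = (214, 220, 149, 180)
The requested component of w2 is 149.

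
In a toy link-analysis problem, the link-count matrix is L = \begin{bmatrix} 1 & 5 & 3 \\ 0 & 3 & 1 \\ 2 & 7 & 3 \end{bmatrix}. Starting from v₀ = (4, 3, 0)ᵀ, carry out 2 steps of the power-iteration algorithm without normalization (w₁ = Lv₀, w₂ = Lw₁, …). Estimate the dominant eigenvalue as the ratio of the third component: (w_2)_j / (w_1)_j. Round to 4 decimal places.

λ ≈ 6.4828

w1 = Lv₀ = (1·4 + 5·3 + 3·0; 0·4 + 3·3 + 1·0; 2·4 + 7·3 + 3·0) = (19, 9, 29)
w2 = Lw1 = (1·19 + 5·9 + 3·29; 0·19 + 3·9 + 1·29; 2·19 + 7·9 + 3·29) = (151, 56, 188)
Ratio at component: 188 / 29 = 6.4828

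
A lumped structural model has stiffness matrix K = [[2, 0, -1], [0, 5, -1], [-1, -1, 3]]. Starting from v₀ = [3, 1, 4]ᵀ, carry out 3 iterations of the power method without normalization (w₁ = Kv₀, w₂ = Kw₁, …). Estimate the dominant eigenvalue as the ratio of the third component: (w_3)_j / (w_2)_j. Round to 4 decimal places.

λ ≈ 3.3333

w1 = Kv₀ = (2·3 + 0·1 + (-1)·4; 0·3 + 5·1 + (-1)·4; (-1)·3 + (-1)·1 + 3·4) = (2, 1, 8)
w2 = Kw1 = (2·2 + 0·1 + (-1)·8; 0·2 + 5·1 + (-1)·8; (-1)·2 + (-1)·1 + 3·8) = (-4, -3, 21)
w3 = Kw2 = (-29, -36, 70)
Ratio at component: 70 / 21 = 3.3333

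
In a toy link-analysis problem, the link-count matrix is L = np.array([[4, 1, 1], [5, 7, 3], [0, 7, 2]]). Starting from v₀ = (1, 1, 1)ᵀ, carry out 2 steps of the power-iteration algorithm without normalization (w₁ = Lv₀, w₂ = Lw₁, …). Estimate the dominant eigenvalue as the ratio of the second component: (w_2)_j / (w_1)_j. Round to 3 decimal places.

10.800

w1 = Lv₀ = (6, 15, 9)
w2 = Lw1 = (48, 162, 123)
Ratio at component: 162 / 15 = 10.800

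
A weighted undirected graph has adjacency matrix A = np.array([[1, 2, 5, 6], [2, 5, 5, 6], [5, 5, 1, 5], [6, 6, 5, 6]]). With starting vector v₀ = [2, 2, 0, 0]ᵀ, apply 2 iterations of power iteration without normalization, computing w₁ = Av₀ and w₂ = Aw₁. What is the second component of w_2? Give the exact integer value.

326

w1 = Av₀ = (6, 14, 20, 24)
w2 = Aw1 = (278, 326, 240, 364)
The requested component of w2 is 326.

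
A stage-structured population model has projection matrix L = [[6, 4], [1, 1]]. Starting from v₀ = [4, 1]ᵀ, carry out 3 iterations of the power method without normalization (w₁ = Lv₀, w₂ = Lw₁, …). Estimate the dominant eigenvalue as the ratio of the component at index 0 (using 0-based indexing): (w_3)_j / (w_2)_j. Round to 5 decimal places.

w1 = Lv₀ = (6·4 + 4·1; 1·4 + 1·1) = (28, 5)
w2 = Lw1 = (6·28 + 4·5; 1·28 + 1·5) = (188, 33)
w3 = Lw2 = (1260, 221)
Ratio at component: 1260 / 188 = 6.70213

6.70213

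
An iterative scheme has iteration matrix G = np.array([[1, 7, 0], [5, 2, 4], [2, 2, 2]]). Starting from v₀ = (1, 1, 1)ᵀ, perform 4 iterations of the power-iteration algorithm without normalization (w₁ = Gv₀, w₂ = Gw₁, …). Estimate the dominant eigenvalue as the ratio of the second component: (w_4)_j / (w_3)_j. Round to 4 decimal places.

w1 = Gv₀ = (8, 11, 6)
w2 = Gw1 = (85, 86, 50)
w3 = Gw2 = (687, 797, 442)
w4 = Gw3 = (6266, 6797, 3852)
Ratio at component: 6797 / 797 = 8.5282

λ ≈ 8.5282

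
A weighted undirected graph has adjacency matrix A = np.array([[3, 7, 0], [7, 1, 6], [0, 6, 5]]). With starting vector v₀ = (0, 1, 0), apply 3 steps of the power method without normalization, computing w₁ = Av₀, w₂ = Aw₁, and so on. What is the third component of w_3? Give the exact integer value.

w1 = Av₀ = (3·0 + 7·1 + 0·0; 7·0 + 1·1 + 6·0; 0·0 + 6·1 + 5·0) = (7, 1, 6)
w2 = Aw1 = (3·7 + 7·1 + 0·6; 7·7 + 1·1 + 6·6; 0·7 + 6·1 + 5·6) = (28, 86, 36)
w3 = Aw2 = (686, 498, 696)
The requested component of w3 is 696.

696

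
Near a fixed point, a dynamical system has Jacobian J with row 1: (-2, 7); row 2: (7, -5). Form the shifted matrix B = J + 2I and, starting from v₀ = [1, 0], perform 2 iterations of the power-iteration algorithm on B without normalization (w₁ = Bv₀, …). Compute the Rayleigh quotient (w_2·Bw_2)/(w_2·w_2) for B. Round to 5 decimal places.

μ ≈ -5.53448

B = J + 2I has rows (0, 7); (7, -3)
w1 = Bv₀ = (0·1 + 7·0; 7·1 + (-3)·0) = (0, 7)
w2 = Bw1 = (0·0 + 7·7; 7·0 + (-3)·7) = (49, -21)
Bw2 = (-147, 406)
w2·Bw2 = -15729; w2·w2 = 2842; μ ≈ -15729/2842 = -5.53448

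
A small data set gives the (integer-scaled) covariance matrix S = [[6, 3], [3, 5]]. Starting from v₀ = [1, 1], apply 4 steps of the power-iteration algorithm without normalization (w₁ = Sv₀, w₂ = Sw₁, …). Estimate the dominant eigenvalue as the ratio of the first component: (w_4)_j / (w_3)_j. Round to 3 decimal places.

8.552

w1 = Sv₀ = (9, 8)
w2 = Sw1 = (78, 67)
w3 = Sw2 = (669, 569)
w4 = Sw3 = (5721, 4852)
Ratio at component: 5721 / 669 = 8.552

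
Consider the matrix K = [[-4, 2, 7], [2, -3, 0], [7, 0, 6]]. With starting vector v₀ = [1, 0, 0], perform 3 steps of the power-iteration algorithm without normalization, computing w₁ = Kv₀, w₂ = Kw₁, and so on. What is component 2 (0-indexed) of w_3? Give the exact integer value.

w1 = Kv₀ = ((-4)·1 + 2·0 + 7·0; 2·1 + (-3)·0 + 0·0; 7·1 + 0·0 + 6·0) = (-4, 2, 7)
w2 = Kw1 = ((-4)·(-4) + 2·2 + 7·7; 2·(-4) + (-3)·2 + 0·7; 7·(-4) + 0·2 + 6·7) = (69, -14, 14)
w3 = Kw2 = (-206, 180, 567)
The requested component of w3 is 567.

567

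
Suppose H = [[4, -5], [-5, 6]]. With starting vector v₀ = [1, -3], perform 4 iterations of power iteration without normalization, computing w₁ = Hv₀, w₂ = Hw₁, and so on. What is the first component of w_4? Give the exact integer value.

19481

w1 = Hv₀ = (4·1 + (-5)·(-3); (-5)·1 + 6·(-3)) = (19, -23)
w2 = Hw1 = (4·19 + (-5)·(-23); (-5)·19 + 6·(-23)) = (191, -233)
w3 = Hw2 = (1929, -2353)
w4 = Hw3 = (19481, -23763)
The requested component of w4 is 19481.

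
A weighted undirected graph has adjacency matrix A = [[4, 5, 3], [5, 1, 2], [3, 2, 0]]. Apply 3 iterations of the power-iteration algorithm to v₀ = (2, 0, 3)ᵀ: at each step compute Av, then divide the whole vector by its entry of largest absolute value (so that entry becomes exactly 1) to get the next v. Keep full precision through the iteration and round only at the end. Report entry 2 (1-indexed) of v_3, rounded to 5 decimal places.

0.75034

Av0 = (17.000000, 16.000000, 6.000000); divide by 17.000000 → v1 = (1.000000, 0.941176, 0.352941)
Av1 = (9.764706, 6.647059, 4.882353); divide by 9.764706 → v2 = (1.000000, 0.680723, 0.500000)
Av2 = (8.903614, 6.680723, 4.361446); divide by 8.903614 → v3 = (1.000000, 0.750338, 0.489851)
Requested entry of v3: 1109/1478 = 0.75034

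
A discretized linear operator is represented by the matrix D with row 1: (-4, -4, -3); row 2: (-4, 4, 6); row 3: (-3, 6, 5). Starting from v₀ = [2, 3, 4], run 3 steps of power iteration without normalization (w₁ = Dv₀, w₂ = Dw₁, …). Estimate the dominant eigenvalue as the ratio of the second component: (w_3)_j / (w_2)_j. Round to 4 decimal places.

λ ≈ 10.6296

w1 = Dv₀ = ((-4)·2 + (-4)·3 + (-3)·4; (-4)·2 + 4·3 + 6·4; (-3)·2 + 6·3 + 5·4) = (-32, 28, 32)
w2 = Dw1 = ((-4)·(-32) + (-4)·28 + (-3)·32; (-4)·(-32) + 4·28 + 6·32; (-3)·(-32) + 6·28 + 5·32) = (-80, 432, 424)
w3 = Dw2 = (-2680, 4592, 4952)
Ratio at component: 4592 / 432 = 10.6296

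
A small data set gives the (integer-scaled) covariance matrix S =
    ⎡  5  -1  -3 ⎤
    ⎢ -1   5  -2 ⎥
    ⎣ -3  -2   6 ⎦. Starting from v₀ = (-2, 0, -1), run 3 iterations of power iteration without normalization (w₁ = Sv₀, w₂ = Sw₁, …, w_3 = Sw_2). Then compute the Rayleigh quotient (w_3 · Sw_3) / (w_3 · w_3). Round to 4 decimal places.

w1 = Sv₀ = (5·(-2) + (-1)·0 + (-3)·(-1); (-1)·(-2) + 5·0 + (-2)·(-1); (-3)·(-2) + (-2)·0 + 6·(-1)) = (-7, 4, 0)
w2 = Sw1 = (5·(-7) + (-1)·4 + (-3)·0; (-1)·(-7) + 5·4 + (-2)·0; (-3)·(-7) + (-2)·4 + 6·0) = (-39, 27, 13)
w3 = Sw2 = (-261, 148, 141)
Sw3 = (-1876, 719, 1333)
w3·Sw3 = (-261)·(-1876) + 148·719 + 141·1333 = 784001; w3·w3 = (-261)·(-261) + 148·148 + 141·141 = 109906
λ ≈ 784001/109906 = 7.1334

λ ≈ 7.1334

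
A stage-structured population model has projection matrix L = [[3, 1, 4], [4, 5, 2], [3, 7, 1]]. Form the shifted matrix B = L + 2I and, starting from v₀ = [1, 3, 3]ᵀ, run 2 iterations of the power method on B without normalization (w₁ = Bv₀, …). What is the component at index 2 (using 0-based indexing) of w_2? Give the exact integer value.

B = L + 2I has rows (5, 1, 4); (4, 7, 2); (3, 7, 3)
w1 = Bv₀ = (5·1 + 1·3 + 4·3; 4·1 + 7·3 + 2·3; 3·1 + 7·3 + 3·3) = (20, 31, 33)
w2 = Bw1 = (5·20 + 1·31 + 4·33; 4·20 + 7·31 + 2·33; 3·20 + 7·31 + 3·33) = (263, 363, 376)
Requested component of w2: 376

376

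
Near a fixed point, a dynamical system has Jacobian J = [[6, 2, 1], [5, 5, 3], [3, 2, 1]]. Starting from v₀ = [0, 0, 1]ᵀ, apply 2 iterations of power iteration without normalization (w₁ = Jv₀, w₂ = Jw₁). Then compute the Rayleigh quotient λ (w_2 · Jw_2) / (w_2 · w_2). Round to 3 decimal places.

λ ≈ 9.426

w1 = Jv₀ = (6·0 + 2·0 + 1·1; 5·0 + 5·0 + 3·1; 3·0 + 2·0 + 1·1) = (1, 3, 1)
w2 = Jw1 = (6·1 + 2·3 + 1·1; 5·1 + 5·3 + 3·1; 3·1 + 2·3 + 1·1) = (13, 23, 10)
Jw2 = (134, 210, 95)
w2·Jw2 = 13·134 + 23·210 + 10·95 = 7522; w2·w2 = 13·13 + 23·23 + 10·10 = 798
λ ≈ 7522/798 = 9.426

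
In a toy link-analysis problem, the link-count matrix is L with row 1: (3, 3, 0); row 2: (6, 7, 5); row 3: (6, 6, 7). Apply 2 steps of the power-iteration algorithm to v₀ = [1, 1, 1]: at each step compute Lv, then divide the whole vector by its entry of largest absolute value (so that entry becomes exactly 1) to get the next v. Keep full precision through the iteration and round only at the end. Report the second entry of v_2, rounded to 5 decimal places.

0.92780

Lv0 = (6.000000, 18.000000, 19.000000); divide by 19.000000 → v1 = (0.315789, 0.947368, 1.000000)
Lv1 = (3.789474, 13.526316, 14.578947); divide by 14.578947 → v2 = (0.259928, 0.927798, 1.000000)
Requested entry of v2: 257/277 = 0.92780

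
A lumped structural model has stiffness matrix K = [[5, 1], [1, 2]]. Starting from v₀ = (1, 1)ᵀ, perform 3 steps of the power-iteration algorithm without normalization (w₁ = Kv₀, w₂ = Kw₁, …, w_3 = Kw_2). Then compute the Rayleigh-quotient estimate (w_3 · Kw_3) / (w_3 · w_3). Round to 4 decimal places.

λ ≈ 5.3017

w1 = Kv₀ = (6, 3)
w2 = Kw1 = (33, 12)
w3 = Kw2 = (177, 57)
Kw3 = (942, 291)
w3·Kw3 = 177·942 + 57·291 = 183321; w3·w3 = 177·177 + 57·57 = 34578
λ ≈ 183321/34578 = 5.3017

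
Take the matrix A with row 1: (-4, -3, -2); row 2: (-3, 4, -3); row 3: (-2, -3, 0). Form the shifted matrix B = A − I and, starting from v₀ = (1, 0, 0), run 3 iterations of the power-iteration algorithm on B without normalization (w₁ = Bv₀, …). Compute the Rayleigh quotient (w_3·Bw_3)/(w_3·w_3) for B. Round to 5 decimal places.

B = A − I has rows (-5, -3, -2); (-3, 3, -3); (-2, -3, -1)
w1 = Bv₀ = (-5, -3, -2)
w2 = Bw1 = (38, 12, 21)
w3 = Bw2 = (-268, -141, -133)
Bw3 = (2029, 780, 1092)
w3·Bw3 = -798988; w3·w3 = 109394; μ ≈ -798988/109394 = -7.30376

μ ≈ -7.30376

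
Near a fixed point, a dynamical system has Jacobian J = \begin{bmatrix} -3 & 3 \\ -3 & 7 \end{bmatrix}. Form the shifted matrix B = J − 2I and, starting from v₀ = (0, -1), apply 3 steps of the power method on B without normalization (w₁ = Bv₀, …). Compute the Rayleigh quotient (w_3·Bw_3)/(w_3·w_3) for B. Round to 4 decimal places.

B = J − 2I has rows (-5, 3); (-3, 5)
w1 = Bv₀ = ((-5)·0 + 3·(-1); (-3)·0 + 5·(-1)) = (-3, -5)
w2 = Bw1 = ((-5)·(-3) + 3·(-5); (-3)·(-3) + 5·(-5)) = (0, -16)
w3 = Bw2 = (-48, -80)
Bw3 = (0, -256)
w3·Bw3 = 20480; w3·w3 = 8704; μ ≈ 20480/8704 = 2.3529

2.3529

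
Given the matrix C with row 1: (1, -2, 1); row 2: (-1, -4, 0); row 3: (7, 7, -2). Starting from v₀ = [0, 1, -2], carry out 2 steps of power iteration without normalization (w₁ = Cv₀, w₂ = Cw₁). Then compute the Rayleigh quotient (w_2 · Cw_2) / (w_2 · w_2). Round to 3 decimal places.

-5.176

w1 = Cv₀ = (1·0 + (-2)·1 + 1·(-2); (-1)·0 + (-4)·1 + 0·(-2); 7·0 + 7·1 + (-2)·(-2)) = (-4, -4, 11)
w2 = Cw1 = (1·(-4) + (-2)·(-4) + 1·11; (-1)·(-4) + (-4)·(-4) + 0·11; 7·(-4) + 7·(-4) + (-2)·11) = (15, 20, -78)
Cw2 = (-103, -95, 401)
w2·Cw2 = 15·(-103) + 20·(-95) + (-78)·401 = -34723; w2·w2 = 15·15 + 20·20 + (-78)·(-78) = 6709
λ ≈ -34723/6709 = -5.176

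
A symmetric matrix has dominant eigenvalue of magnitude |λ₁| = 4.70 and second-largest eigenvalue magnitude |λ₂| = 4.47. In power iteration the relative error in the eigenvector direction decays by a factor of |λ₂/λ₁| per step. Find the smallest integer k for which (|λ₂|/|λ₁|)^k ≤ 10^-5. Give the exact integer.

|λ₂/λ₁| = 4.47/4.70 = 0.95106
Need k ≥ ln(10^-5) / ln(0.95106) = -11.5129 / -0.0502 ≈ 229.460
Smallest integer k satisfying the bound: 230

230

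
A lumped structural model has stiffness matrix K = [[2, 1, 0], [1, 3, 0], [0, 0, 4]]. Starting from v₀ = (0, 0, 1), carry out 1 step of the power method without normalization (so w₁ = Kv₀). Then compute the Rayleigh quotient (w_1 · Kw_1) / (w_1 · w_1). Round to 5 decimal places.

w1 = Kv₀ = (2·0 + 1·0 + 0·1; 1·0 + 3·0 + 0·1; 0·0 + 0·0 + 4·1) = (0, 0, 4)
Kw1 = (0, 0, 16)
w1·Kw1 = 0·0 + 0·0 + 4·16 = 64; w1·w1 = 0·0 + 0·0 + 4·4 = 16
λ ≈ 64/16 = 4.00000

λ ≈ 4.00000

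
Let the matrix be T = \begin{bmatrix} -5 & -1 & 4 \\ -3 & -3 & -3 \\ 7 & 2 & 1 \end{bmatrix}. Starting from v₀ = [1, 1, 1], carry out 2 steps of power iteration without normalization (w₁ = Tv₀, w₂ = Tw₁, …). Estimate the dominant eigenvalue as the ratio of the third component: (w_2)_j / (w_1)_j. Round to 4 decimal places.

-2.2000

w1 = Tv₀ = ((-5)·1 + (-1)·1 + 4·1; (-3)·1 + (-3)·1 + (-3)·1; 7·1 + 2·1 + 1·1) = (-2, -9, 10)
w2 = Tw1 = ((-5)·(-2) + (-1)·(-9) + 4·10; (-3)·(-2) + (-3)·(-9) + (-3)·10; 7·(-2) + 2·(-9) + 1·10) = (59, 3, -22)
Ratio at component: -22 / 10 = -2.2000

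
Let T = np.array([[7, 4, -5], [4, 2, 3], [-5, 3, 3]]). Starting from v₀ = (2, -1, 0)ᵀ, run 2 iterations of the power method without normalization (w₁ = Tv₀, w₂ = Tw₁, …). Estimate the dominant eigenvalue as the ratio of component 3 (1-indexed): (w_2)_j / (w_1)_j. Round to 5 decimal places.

5.46154

w1 = Tv₀ = (10, 6, -13)
w2 = Tw1 = (159, 13, -71)
Ratio at component: -71 / -13 = 5.46154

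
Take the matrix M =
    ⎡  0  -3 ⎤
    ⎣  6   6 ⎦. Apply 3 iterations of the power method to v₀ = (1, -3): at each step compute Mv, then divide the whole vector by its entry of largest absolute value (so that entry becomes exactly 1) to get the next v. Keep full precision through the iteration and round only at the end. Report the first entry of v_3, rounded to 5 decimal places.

Mv0 = (9.000000, -12.000000); divide by -12.000000 → v1 = (-0.750000, 1.000000)
Mv1 = (-3.000000, 1.500000); divide by -3.000000 → v2 = (1.000000, -0.500000)
Mv2 = (1.500000, 3.000000); divide by 3.000000 → v3 = (0.500000, 1.000000)
Requested entry of v3: 54/108 = 0.50000

0.50000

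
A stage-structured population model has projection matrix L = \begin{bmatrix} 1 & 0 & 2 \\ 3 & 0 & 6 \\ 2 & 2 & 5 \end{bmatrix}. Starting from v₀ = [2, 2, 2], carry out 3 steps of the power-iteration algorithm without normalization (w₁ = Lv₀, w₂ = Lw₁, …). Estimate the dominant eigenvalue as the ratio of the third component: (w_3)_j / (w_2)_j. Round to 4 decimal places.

w1 = Lv₀ = (6, 18, 18)
w2 = Lw1 = (42, 126, 138)
w3 = Lw2 = (318, 954, 1026)
Ratio at component: 1026 / 138 = 7.4348

λ ≈ 7.4348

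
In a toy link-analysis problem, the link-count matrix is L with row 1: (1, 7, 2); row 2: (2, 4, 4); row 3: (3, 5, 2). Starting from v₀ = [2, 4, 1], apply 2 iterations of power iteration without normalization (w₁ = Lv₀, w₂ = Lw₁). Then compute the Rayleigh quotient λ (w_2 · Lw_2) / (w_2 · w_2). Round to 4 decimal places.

10.0707

w1 = Lv₀ = (32, 24, 28)
w2 = Lw1 = (256, 272, 272)
Lw2 = (2704, 2688, 2672)
w2·Lw2 = 256·2704 + 272·2688 + 272·2672 = 2150144; w2·w2 = 256·256 + 272·272 + 272·272 = 213504
λ ≈ 2150144/213504 = 10.0707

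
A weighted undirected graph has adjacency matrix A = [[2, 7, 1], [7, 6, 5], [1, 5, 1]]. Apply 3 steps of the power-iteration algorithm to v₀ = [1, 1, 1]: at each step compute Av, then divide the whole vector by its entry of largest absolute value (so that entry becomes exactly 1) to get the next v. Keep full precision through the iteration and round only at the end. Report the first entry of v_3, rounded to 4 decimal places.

0.6602

Av0 = (10.00000, 18.00000, 7.00000); divide by 18.00000 → v1 = (0.55556, 1.00000, 0.38889)
Av1 = (8.50000, 11.83333, 5.94444); divide by 11.83333 → v2 = (0.71831, 1.00000, 0.50235)
Av2 = (8.93897, 13.53991, 6.22066); divide by 13.53991 → v3 = (0.66019, 1.00000, 0.45943)
Requested entry of v3: 1904/2884 = 0.6602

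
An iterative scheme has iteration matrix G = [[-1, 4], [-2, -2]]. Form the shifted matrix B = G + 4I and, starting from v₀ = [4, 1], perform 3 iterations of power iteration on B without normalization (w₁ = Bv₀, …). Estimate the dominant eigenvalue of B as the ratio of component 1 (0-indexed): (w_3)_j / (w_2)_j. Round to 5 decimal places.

B = G + 4I has rows (3, 4); (-2, 2)
w1 = Bv₀ = (3·4 + 4·1; (-2)·4 + 2·1) = (16, -6)
w2 = Bw1 = (3·16 + 4·(-6); (-2)·16 + 2·(-6)) = (24, -44)
w3 = Bw2 = (-104, -136)
Ratio: -136/-44 = 3.09091

μ ≈ 3.09091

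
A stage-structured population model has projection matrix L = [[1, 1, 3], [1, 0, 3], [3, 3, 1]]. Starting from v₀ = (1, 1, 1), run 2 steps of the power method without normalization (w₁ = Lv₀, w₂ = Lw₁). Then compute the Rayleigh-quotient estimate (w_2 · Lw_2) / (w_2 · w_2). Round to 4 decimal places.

5.5051

w1 = Lv₀ = (1·1 + 1·1 + 3·1; 1·1 + 0·1 + 3·1; 3·1 + 3·1 + 1·1) = (5, 4, 7)
w2 = Lw1 = (1·5 + 1·4 + 3·7; 1·5 + 0·4 + 3·7; 3·5 + 3·4 + 1·7) = (30, 26, 34)
Lw2 = (158, 132, 202)
w2·Lw2 = 30·158 + 26·132 + 34·202 = 15040; w2·w2 = 30·30 + 26·26 + 34·34 = 2732
λ ≈ 15040/2732 = 5.5051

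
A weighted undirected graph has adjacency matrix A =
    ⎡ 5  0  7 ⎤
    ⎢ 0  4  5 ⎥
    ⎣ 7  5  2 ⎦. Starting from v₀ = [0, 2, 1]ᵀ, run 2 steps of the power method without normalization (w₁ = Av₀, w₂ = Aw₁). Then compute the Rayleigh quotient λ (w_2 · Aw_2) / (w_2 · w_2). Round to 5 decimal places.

11.88085

w1 = Av₀ = (5·0 + 0·2 + 7·1; 0·0 + 4·2 + 5·1; 7·0 + 5·2 + 2·1) = (7, 13, 12)
w2 = Aw1 = (5·7 + 0·13 + 7·12; 0·7 + 4·13 + 5·12; 7·7 + 5·13 + 2·12) = (119, 112, 138)
Aw2 = (1561, 1138, 1669)
w2·Aw2 = 119·1561 + 112·1138 + 138·1669 = 543537; w2·w2 = 119·119 + 112·112 + 138·138 = 45749
λ ≈ 543537/45749 = 11.88085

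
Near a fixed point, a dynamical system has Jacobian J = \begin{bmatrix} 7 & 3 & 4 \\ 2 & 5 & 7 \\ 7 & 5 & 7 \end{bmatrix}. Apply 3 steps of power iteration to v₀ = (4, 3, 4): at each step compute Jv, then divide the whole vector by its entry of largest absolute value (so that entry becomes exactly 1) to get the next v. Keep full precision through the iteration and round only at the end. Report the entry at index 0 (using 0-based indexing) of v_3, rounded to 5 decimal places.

Jv0 = (53.000000, 51.000000, 71.000000); divide by 71.000000 → v1 = (0.746479, 0.718310, 1.000000)
Jv1 = (11.380282, 12.084507, 15.816901); divide by 15.816901 → v2 = (0.719501, 0.764025, 1.000000)
Jv2 = (11.328584, 12.259127, 15.856634); divide by 15.856634 → v3 = (0.714438, 0.773123, 1.000000)
Requested entry of v3: 12722/17807 = 0.71444

0.71444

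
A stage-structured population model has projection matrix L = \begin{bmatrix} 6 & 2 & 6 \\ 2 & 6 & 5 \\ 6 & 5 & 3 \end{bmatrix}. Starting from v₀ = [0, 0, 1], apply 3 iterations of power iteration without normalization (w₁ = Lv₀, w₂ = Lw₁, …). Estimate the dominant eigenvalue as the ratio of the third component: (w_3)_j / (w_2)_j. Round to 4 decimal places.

12.5571

w1 = Lv₀ = (6, 5, 3)
w2 = Lw1 = (64, 57, 70)
w3 = Lw2 = (918, 820, 879)
Ratio at component: 879 / 70 = 12.5571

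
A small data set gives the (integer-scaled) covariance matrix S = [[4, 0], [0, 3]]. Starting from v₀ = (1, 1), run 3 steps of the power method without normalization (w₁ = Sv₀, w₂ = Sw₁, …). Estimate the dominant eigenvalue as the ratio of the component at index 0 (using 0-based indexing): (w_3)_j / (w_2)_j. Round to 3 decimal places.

λ ≈ 4.000

w1 = Sv₀ = (4·1 + 0·1; 0·1 + 3·1) = (4, 3)
w2 = Sw1 = (4·4 + 0·3; 0·4 + 3·3) = (16, 9)
w3 = Sw2 = (64, 27)
Ratio at component: 64 / 16 = 4.000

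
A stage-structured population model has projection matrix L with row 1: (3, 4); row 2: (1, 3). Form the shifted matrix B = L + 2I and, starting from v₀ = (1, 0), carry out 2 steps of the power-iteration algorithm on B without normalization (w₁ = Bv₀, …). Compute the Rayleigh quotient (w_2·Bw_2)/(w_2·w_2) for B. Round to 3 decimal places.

μ ≈ 6.541

B = L + 2I has rows (5, 4); (1, 5)
w1 = Bv₀ = (5, 1)
w2 = Bw1 = (29, 10)
Bw2 = (185, 79)
w2·Bw2 = 6155; w2·w2 = 941; μ ≈ 6155/941 = 6.541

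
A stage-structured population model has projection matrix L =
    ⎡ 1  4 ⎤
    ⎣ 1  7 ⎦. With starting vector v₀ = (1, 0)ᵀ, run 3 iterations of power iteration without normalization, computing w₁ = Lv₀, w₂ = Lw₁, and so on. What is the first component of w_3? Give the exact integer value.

37

w1 = Lv₀ = (1, 1)
w2 = Lw1 = (5, 8)
w3 = Lw2 = (37, 61)
The requested component of w3 is 37.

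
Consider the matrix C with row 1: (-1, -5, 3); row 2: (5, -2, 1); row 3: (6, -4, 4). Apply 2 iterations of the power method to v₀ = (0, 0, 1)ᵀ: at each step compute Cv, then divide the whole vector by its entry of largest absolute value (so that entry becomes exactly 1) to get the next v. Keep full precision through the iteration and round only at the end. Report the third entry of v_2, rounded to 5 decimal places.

Cv0 = (3.000000, 1.000000, 4.000000); divide by 4.000000 → v1 = (0.750000, 0.250000, 1.000000)
Cv1 = (1.000000, 4.250000, 7.500000); divide by 7.500000 → v2 = (0.133333, 0.566667, 1.000000)
Requested entry of v2: 30/30 = 1.00000

1.00000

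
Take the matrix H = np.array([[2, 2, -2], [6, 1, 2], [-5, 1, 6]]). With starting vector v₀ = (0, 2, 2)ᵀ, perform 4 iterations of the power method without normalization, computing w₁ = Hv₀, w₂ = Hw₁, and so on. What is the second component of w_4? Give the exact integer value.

562

w1 = Hv₀ = (2·0 + 2·2 + (-2)·2; 6·0 + 1·2 + 2·2; (-5)·0 + 1·2 + 6·2) = (0, 6, 14)
w2 = Hw1 = (2·0 + 2·6 + (-2)·14; 6·0 + 1·6 + 2·14; (-5)·0 + 1·6 + 6·14) = (-16, 34, 90)
w3 = Hw2 = (-144, 118, 654)
w4 = Hw3 = (-1360, 562, 4762)
The requested component of w4 is 562.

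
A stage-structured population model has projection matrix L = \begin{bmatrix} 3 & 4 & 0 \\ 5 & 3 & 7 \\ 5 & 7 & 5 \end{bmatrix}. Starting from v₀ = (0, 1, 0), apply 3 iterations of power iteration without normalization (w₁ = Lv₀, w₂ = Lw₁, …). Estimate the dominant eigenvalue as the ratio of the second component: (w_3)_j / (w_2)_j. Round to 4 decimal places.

w1 = Lv₀ = (4, 3, 7)
w2 = Lw1 = (24, 78, 76)
w3 = Lw2 = (384, 886, 1046)
Ratio at component: 886 / 78 = 11.3590

λ ≈ 11.3590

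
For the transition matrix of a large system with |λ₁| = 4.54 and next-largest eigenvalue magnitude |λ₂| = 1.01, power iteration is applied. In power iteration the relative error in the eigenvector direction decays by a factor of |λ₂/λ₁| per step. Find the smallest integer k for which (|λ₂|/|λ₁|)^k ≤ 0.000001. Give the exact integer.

10

|λ₂/λ₁| = 1.01/4.54 = 0.22247
Need k ≥ ln(0.000001) / ln(0.22247) = -13.8155 / -1.5030 ≈ 9.192
Smallest integer k satisfying the bound: 10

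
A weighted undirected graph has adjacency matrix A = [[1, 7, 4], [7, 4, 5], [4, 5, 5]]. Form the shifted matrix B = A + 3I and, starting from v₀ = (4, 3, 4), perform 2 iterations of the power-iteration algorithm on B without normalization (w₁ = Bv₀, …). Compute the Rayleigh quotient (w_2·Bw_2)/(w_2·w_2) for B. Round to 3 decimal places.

B = A + 3I has rows (4, 7, 4); (7, 7, 5); (4, 5, 8)
w1 = Bv₀ = (4·4 + 7·3 + 4·4; 7·4 + 7·3 + 5·4; 4·4 + 5·3 + 8·4) = (53, 69, 63)
w2 = Bw1 = (4·53 + 7·69 + 4·63; 7·53 + 7·69 + 5·63; 4·53 + 5·69 + 8·63) = (947, 1169, 1061)
Bw2 = (16215, 20117, 18121)
w2·Bw2 = 58098759; w2·w2 = 3389091; μ ≈ 58098759/3389091 = 17.143

17.143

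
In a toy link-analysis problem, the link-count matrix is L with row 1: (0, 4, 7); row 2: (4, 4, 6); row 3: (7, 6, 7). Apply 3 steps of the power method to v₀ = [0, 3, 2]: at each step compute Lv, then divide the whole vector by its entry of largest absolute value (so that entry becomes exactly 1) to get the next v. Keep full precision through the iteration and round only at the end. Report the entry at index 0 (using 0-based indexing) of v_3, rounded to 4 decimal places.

Lv0 = (26.00000, 24.00000, 32.00000); divide by 32.00000 → v1 = (0.81250, 0.75000, 1.00000)
Lv1 = (10.00000, 12.25000, 17.18750); divide by 17.18750 → v2 = (0.58182, 0.71273, 1.00000)
Lv2 = (9.85091, 11.17818, 15.34909); divide by 15.34909 → v3 = (0.64179, 0.72826, 1.00000)
Requested entry of v3: 5418/8442 = 0.6418

0.6418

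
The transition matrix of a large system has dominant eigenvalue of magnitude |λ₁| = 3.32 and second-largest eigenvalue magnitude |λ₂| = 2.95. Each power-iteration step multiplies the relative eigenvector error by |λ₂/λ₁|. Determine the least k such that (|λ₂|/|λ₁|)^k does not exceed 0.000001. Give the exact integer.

117

|λ₂/λ₁| = 2.95/3.32 = 0.88855
Need k ≥ ln(0.000001) / ln(0.88855) = -13.8155 / -0.1182 ≈ 116.922
Smallest integer k satisfying the bound: 117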